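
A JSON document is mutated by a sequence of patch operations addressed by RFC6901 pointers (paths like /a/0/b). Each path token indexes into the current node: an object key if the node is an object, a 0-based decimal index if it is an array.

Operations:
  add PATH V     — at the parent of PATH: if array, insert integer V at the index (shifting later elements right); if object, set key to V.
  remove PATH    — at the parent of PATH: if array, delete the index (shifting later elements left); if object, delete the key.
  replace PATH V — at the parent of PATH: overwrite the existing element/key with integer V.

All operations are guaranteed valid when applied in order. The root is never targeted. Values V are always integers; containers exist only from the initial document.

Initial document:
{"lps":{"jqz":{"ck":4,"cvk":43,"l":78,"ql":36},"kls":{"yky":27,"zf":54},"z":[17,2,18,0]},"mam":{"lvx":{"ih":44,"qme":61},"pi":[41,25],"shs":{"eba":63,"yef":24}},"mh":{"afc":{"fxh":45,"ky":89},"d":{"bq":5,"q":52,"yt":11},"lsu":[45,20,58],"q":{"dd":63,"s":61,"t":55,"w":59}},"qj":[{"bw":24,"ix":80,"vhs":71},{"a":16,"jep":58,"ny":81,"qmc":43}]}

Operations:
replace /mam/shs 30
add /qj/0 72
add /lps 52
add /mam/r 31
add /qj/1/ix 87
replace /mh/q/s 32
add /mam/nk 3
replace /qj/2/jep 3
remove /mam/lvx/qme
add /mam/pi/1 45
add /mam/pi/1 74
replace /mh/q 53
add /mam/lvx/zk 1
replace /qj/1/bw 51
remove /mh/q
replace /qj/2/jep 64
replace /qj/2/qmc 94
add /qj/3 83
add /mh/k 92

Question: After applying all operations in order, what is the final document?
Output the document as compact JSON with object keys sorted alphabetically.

After op 1 (replace /mam/shs 30): {"lps":{"jqz":{"ck":4,"cvk":43,"l":78,"ql":36},"kls":{"yky":27,"zf":54},"z":[17,2,18,0]},"mam":{"lvx":{"ih":44,"qme":61},"pi":[41,25],"shs":30},"mh":{"afc":{"fxh":45,"ky":89},"d":{"bq":5,"q":52,"yt":11},"lsu":[45,20,58],"q":{"dd":63,"s":61,"t":55,"w":59}},"qj":[{"bw":24,"ix":80,"vhs":71},{"a":16,"jep":58,"ny":81,"qmc":43}]}
After op 2 (add /qj/0 72): {"lps":{"jqz":{"ck":4,"cvk":43,"l":78,"ql":36},"kls":{"yky":27,"zf":54},"z":[17,2,18,0]},"mam":{"lvx":{"ih":44,"qme":61},"pi":[41,25],"shs":30},"mh":{"afc":{"fxh":45,"ky":89},"d":{"bq":5,"q":52,"yt":11},"lsu":[45,20,58],"q":{"dd":63,"s":61,"t":55,"w":59}},"qj":[72,{"bw":24,"ix":80,"vhs":71},{"a":16,"jep":58,"ny":81,"qmc":43}]}
After op 3 (add /lps 52): {"lps":52,"mam":{"lvx":{"ih":44,"qme":61},"pi":[41,25],"shs":30},"mh":{"afc":{"fxh":45,"ky":89},"d":{"bq":5,"q":52,"yt":11},"lsu":[45,20,58],"q":{"dd":63,"s":61,"t":55,"w":59}},"qj":[72,{"bw":24,"ix":80,"vhs":71},{"a":16,"jep":58,"ny":81,"qmc":43}]}
After op 4 (add /mam/r 31): {"lps":52,"mam":{"lvx":{"ih":44,"qme":61},"pi":[41,25],"r":31,"shs":30},"mh":{"afc":{"fxh":45,"ky":89},"d":{"bq":5,"q":52,"yt":11},"lsu":[45,20,58],"q":{"dd":63,"s":61,"t":55,"w":59}},"qj":[72,{"bw":24,"ix":80,"vhs":71},{"a":16,"jep":58,"ny":81,"qmc":43}]}
After op 5 (add /qj/1/ix 87): {"lps":52,"mam":{"lvx":{"ih":44,"qme":61},"pi":[41,25],"r":31,"shs":30},"mh":{"afc":{"fxh":45,"ky":89},"d":{"bq":5,"q":52,"yt":11},"lsu":[45,20,58],"q":{"dd":63,"s":61,"t":55,"w":59}},"qj":[72,{"bw":24,"ix":87,"vhs":71},{"a":16,"jep":58,"ny":81,"qmc":43}]}
After op 6 (replace /mh/q/s 32): {"lps":52,"mam":{"lvx":{"ih":44,"qme":61},"pi":[41,25],"r":31,"shs":30},"mh":{"afc":{"fxh":45,"ky":89},"d":{"bq":5,"q":52,"yt":11},"lsu":[45,20,58],"q":{"dd":63,"s":32,"t":55,"w":59}},"qj":[72,{"bw":24,"ix":87,"vhs":71},{"a":16,"jep":58,"ny":81,"qmc":43}]}
After op 7 (add /mam/nk 3): {"lps":52,"mam":{"lvx":{"ih":44,"qme":61},"nk":3,"pi":[41,25],"r":31,"shs":30},"mh":{"afc":{"fxh":45,"ky":89},"d":{"bq":5,"q":52,"yt":11},"lsu":[45,20,58],"q":{"dd":63,"s":32,"t":55,"w":59}},"qj":[72,{"bw":24,"ix":87,"vhs":71},{"a":16,"jep":58,"ny":81,"qmc":43}]}
After op 8 (replace /qj/2/jep 3): {"lps":52,"mam":{"lvx":{"ih":44,"qme":61},"nk":3,"pi":[41,25],"r":31,"shs":30},"mh":{"afc":{"fxh":45,"ky":89},"d":{"bq":5,"q":52,"yt":11},"lsu":[45,20,58],"q":{"dd":63,"s":32,"t":55,"w":59}},"qj":[72,{"bw":24,"ix":87,"vhs":71},{"a":16,"jep":3,"ny":81,"qmc":43}]}
After op 9 (remove /mam/lvx/qme): {"lps":52,"mam":{"lvx":{"ih":44},"nk":3,"pi":[41,25],"r":31,"shs":30},"mh":{"afc":{"fxh":45,"ky":89},"d":{"bq":5,"q":52,"yt":11},"lsu":[45,20,58],"q":{"dd":63,"s":32,"t":55,"w":59}},"qj":[72,{"bw":24,"ix":87,"vhs":71},{"a":16,"jep":3,"ny":81,"qmc":43}]}
After op 10 (add /mam/pi/1 45): {"lps":52,"mam":{"lvx":{"ih":44},"nk":3,"pi":[41,45,25],"r":31,"shs":30},"mh":{"afc":{"fxh":45,"ky":89},"d":{"bq":5,"q":52,"yt":11},"lsu":[45,20,58],"q":{"dd":63,"s":32,"t":55,"w":59}},"qj":[72,{"bw":24,"ix":87,"vhs":71},{"a":16,"jep":3,"ny":81,"qmc":43}]}
After op 11 (add /mam/pi/1 74): {"lps":52,"mam":{"lvx":{"ih":44},"nk":3,"pi":[41,74,45,25],"r":31,"shs":30},"mh":{"afc":{"fxh":45,"ky":89},"d":{"bq":5,"q":52,"yt":11},"lsu":[45,20,58],"q":{"dd":63,"s":32,"t":55,"w":59}},"qj":[72,{"bw":24,"ix":87,"vhs":71},{"a":16,"jep":3,"ny":81,"qmc":43}]}
After op 12 (replace /mh/q 53): {"lps":52,"mam":{"lvx":{"ih":44},"nk":3,"pi":[41,74,45,25],"r":31,"shs":30},"mh":{"afc":{"fxh":45,"ky":89},"d":{"bq":5,"q":52,"yt":11},"lsu":[45,20,58],"q":53},"qj":[72,{"bw":24,"ix":87,"vhs":71},{"a":16,"jep":3,"ny":81,"qmc":43}]}
After op 13 (add /mam/lvx/zk 1): {"lps":52,"mam":{"lvx":{"ih":44,"zk":1},"nk":3,"pi":[41,74,45,25],"r":31,"shs":30},"mh":{"afc":{"fxh":45,"ky":89},"d":{"bq":5,"q":52,"yt":11},"lsu":[45,20,58],"q":53},"qj":[72,{"bw":24,"ix":87,"vhs":71},{"a":16,"jep":3,"ny":81,"qmc":43}]}
After op 14 (replace /qj/1/bw 51): {"lps":52,"mam":{"lvx":{"ih":44,"zk":1},"nk":3,"pi":[41,74,45,25],"r":31,"shs":30},"mh":{"afc":{"fxh":45,"ky":89},"d":{"bq":5,"q":52,"yt":11},"lsu":[45,20,58],"q":53},"qj":[72,{"bw":51,"ix":87,"vhs":71},{"a":16,"jep":3,"ny":81,"qmc":43}]}
After op 15 (remove /mh/q): {"lps":52,"mam":{"lvx":{"ih":44,"zk":1},"nk":3,"pi":[41,74,45,25],"r":31,"shs":30},"mh":{"afc":{"fxh":45,"ky":89},"d":{"bq":5,"q":52,"yt":11},"lsu":[45,20,58]},"qj":[72,{"bw":51,"ix":87,"vhs":71},{"a":16,"jep":3,"ny":81,"qmc":43}]}
After op 16 (replace /qj/2/jep 64): {"lps":52,"mam":{"lvx":{"ih":44,"zk":1},"nk":3,"pi":[41,74,45,25],"r":31,"shs":30},"mh":{"afc":{"fxh":45,"ky":89},"d":{"bq":5,"q":52,"yt":11},"lsu":[45,20,58]},"qj":[72,{"bw":51,"ix":87,"vhs":71},{"a":16,"jep":64,"ny":81,"qmc":43}]}
After op 17 (replace /qj/2/qmc 94): {"lps":52,"mam":{"lvx":{"ih":44,"zk":1},"nk":3,"pi":[41,74,45,25],"r":31,"shs":30},"mh":{"afc":{"fxh":45,"ky":89},"d":{"bq":5,"q":52,"yt":11},"lsu":[45,20,58]},"qj":[72,{"bw":51,"ix":87,"vhs":71},{"a":16,"jep":64,"ny":81,"qmc":94}]}
After op 18 (add /qj/3 83): {"lps":52,"mam":{"lvx":{"ih":44,"zk":1},"nk":3,"pi":[41,74,45,25],"r":31,"shs":30},"mh":{"afc":{"fxh":45,"ky":89},"d":{"bq":5,"q":52,"yt":11},"lsu":[45,20,58]},"qj":[72,{"bw":51,"ix":87,"vhs":71},{"a":16,"jep":64,"ny":81,"qmc":94},83]}
After op 19 (add /mh/k 92): {"lps":52,"mam":{"lvx":{"ih":44,"zk":1},"nk":3,"pi":[41,74,45,25],"r":31,"shs":30},"mh":{"afc":{"fxh":45,"ky":89},"d":{"bq":5,"q":52,"yt":11},"k":92,"lsu":[45,20,58]},"qj":[72,{"bw":51,"ix":87,"vhs":71},{"a":16,"jep":64,"ny":81,"qmc":94},83]}

Answer: {"lps":52,"mam":{"lvx":{"ih":44,"zk":1},"nk":3,"pi":[41,74,45,25],"r":31,"shs":30},"mh":{"afc":{"fxh":45,"ky":89},"d":{"bq":5,"q":52,"yt":11},"k":92,"lsu":[45,20,58]},"qj":[72,{"bw":51,"ix":87,"vhs":71},{"a":16,"jep":64,"ny":81,"qmc":94},83]}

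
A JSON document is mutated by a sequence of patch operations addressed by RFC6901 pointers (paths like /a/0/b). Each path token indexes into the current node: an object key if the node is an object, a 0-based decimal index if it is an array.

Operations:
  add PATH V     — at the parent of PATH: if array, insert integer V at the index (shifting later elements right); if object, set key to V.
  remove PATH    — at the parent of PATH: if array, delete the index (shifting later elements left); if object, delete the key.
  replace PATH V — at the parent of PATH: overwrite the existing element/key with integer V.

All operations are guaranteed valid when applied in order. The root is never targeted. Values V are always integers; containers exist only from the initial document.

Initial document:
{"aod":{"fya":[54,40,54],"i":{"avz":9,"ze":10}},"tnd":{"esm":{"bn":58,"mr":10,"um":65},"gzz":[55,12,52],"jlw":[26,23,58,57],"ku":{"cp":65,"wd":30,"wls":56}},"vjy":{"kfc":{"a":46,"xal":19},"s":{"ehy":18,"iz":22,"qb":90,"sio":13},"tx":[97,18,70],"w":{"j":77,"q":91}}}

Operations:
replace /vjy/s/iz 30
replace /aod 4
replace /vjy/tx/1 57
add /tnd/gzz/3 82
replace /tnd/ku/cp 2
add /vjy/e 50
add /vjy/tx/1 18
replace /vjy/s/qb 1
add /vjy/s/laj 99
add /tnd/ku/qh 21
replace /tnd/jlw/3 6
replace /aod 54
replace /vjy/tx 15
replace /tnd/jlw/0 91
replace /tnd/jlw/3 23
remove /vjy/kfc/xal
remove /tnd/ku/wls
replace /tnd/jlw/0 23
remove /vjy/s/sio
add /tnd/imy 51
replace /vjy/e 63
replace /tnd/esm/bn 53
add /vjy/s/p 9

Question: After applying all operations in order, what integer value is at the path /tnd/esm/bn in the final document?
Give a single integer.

After op 1 (replace /vjy/s/iz 30): {"aod":{"fya":[54,40,54],"i":{"avz":9,"ze":10}},"tnd":{"esm":{"bn":58,"mr":10,"um":65},"gzz":[55,12,52],"jlw":[26,23,58,57],"ku":{"cp":65,"wd":30,"wls":56}},"vjy":{"kfc":{"a":46,"xal":19},"s":{"ehy":18,"iz":30,"qb":90,"sio":13},"tx":[97,18,70],"w":{"j":77,"q":91}}}
After op 2 (replace /aod 4): {"aod":4,"tnd":{"esm":{"bn":58,"mr":10,"um":65},"gzz":[55,12,52],"jlw":[26,23,58,57],"ku":{"cp":65,"wd":30,"wls":56}},"vjy":{"kfc":{"a":46,"xal":19},"s":{"ehy":18,"iz":30,"qb":90,"sio":13},"tx":[97,18,70],"w":{"j":77,"q":91}}}
After op 3 (replace /vjy/tx/1 57): {"aod":4,"tnd":{"esm":{"bn":58,"mr":10,"um":65},"gzz":[55,12,52],"jlw":[26,23,58,57],"ku":{"cp":65,"wd":30,"wls":56}},"vjy":{"kfc":{"a":46,"xal":19},"s":{"ehy":18,"iz":30,"qb":90,"sio":13},"tx":[97,57,70],"w":{"j":77,"q":91}}}
After op 4 (add /tnd/gzz/3 82): {"aod":4,"tnd":{"esm":{"bn":58,"mr":10,"um":65},"gzz":[55,12,52,82],"jlw":[26,23,58,57],"ku":{"cp":65,"wd":30,"wls":56}},"vjy":{"kfc":{"a":46,"xal":19},"s":{"ehy":18,"iz":30,"qb":90,"sio":13},"tx":[97,57,70],"w":{"j":77,"q":91}}}
After op 5 (replace /tnd/ku/cp 2): {"aod":4,"tnd":{"esm":{"bn":58,"mr":10,"um":65},"gzz":[55,12,52,82],"jlw":[26,23,58,57],"ku":{"cp":2,"wd":30,"wls":56}},"vjy":{"kfc":{"a":46,"xal":19},"s":{"ehy":18,"iz":30,"qb":90,"sio":13},"tx":[97,57,70],"w":{"j":77,"q":91}}}
After op 6 (add /vjy/e 50): {"aod":4,"tnd":{"esm":{"bn":58,"mr":10,"um":65},"gzz":[55,12,52,82],"jlw":[26,23,58,57],"ku":{"cp":2,"wd":30,"wls":56}},"vjy":{"e":50,"kfc":{"a":46,"xal":19},"s":{"ehy":18,"iz":30,"qb":90,"sio":13},"tx":[97,57,70],"w":{"j":77,"q":91}}}
After op 7 (add /vjy/tx/1 18): {"aod":4,"tnd":{"esm":{"bn":58,"mr":10,"um":65},"gzz":[55,12,52,82],"jlw":[26,23,58,57],"ku":{"cp":2,"wd":30,"wls":56}},"vjy":{"e":50,"kfc":{"a":46,"xal":19},"s":{"ehy":18,"iz":30,"qb":90,"sio":13},"tx":[97,18,57,70],"w":{"j":77,"q":91}}}
After op 8 (replace /vjy/s/qb 1): {"aod":4,"tnd":{"esm":{"bn":58,"mr":10,"um":65},"gzz":[55,12,52,82],"jlw":[26,23,58,57],"ku":{"cp":2,"wd":30,"wls":56}},"vjy":{"e":50,"kfc":{"a":46,"xal":19},"s":{"ehy":18,"iz":30,"qb":1,"sio":13},"tx":[97,18,57,70],"w":{"j":77,"q":91}}}
After op 9 (add /vjy/s/laj 99): {"aod":4,"tnd":{"esm":{"bn":58,"mr":10,"um":65},"gzz":[55,12,52,82],"jlw":[26,23,58,57],"ku":{"cp":2,"wd":30,"wls":56}},"vjy":{"e":50,"kfc":{"a":46,"xal":19},"s":{"ehy":18,"iz":30,"laj":99,"qb":1,"sio":13},"tx":[97,18,57,70],"w":{"j":77,"q":91}}}
After op 10 (add /tnd/ku/qh 21): {"aod":4,"tnd":{"esm":{"bn":58,"mr":10,"um":65},"gzz":[55,12,52,82],"jlw":[26,23,58,57],"ku":{"cp":2,"qh":21,"wd":30,"wls":56}},"vjy":{"e":50,"kfc":{"a":46,"xal":19},"s":{"ehy":18,"iz":30,"laj":99,"qb":1,"sio":13},"tx":[97,18,57,70],"w":{"j":77,"q":91}}}
After op 11 (replace /tnd/jlw/3 6): {"aod":4,"tnd":{"esm":{"bn":58,"mr":10,"um":65},"gzz":[55,12,52,82],"jlw":[26,23,58,6],"ku":{"cp":2,"qh":21,"wd":30,"wls":56}},"vjy":{"e":50,"kfc":{"a":46,"xal":19},"s":{"ehy":18,"iz":30,"laj":99,"qb":1,"sio":13},"tx":[97,18,57,70],"w":{"j":77,"q":91}}}
After op 12 (replace /aod 54): {"aod":54,"tnd":{"esm":{"bn":58,"mr":10,"um":65},"gzz":[55,12,52,82],"jlw":[26,23,58,6],"ku":{"cp":2,"qh":21,"wd":30,"wls":56}},"vjy":{"e":50,"kfc":{"a":46,"xal":19},"s":{"ehy":18,"iz":30,"laj":99,"qb":1,"sio":13},"tx":[97,18,57,70],"w":{"j":77,"q":91}}}
After op 13 (replace /vjy/tx 15): {"aod":54,"tnd":{"esm":{"bn":58,"mr":10,"um":65},"gzz":[55,12,52,82],"jlw":[26,23,58,6],"ku":{"cp":2,"qh":21,"wd":30,"wls":56}},"vjy":{"e":50,"kfc":{"a":46,"xal":19},"s":{"ehy":18,"iz":30,"laj":99,"qb":1,"sio":13},"tx":15,"w":{"j":77,"q":91}}}
After op 14 (replace /tnd/jlw/0 91): {"aod":54,"tnd":{"esm":{"bn":58,"mr":10,"um":65},"gzz":[55,12,52,82],"jlw":[91,23,58,6],"ku":{"cp":2,"qh":21,"wd":30,"wls":56}},"vjy":{"e":50,"kfc":{"a":46,"xal":19},"s":{"ehy":18,"iz":30,"laj":99,"qb":1,"sio":13},"tx":15,"w":{"j":77,"q":91}}}
After op 15 (replace /tnd/jlw/3 23): {"aod":54,"tnd":{"esm":{"bn":58,"mr":10,"um":65},"gzz":[55,12,52,82],"jlw":[91,23,58,23],"ku":{"cp":2,"qh":21,"wd":30,"wls":56}},"vjy":{"e":50,"kfc":{"a":46,"xal":19},"s":{"ehy":18,"iz":30,"laj":99,"qb":1,"sio":13},"tx":15,"w":{"j":77,"q":91}}}
After op 16 (remove /vjy/kfc/xal): {"aod":54,"tnd":{"esm":{"bn":58,"mr":10,"um":65},"gzz":[55,12,52,82],"jlw":[91,23,58,23],"ku":{"cp":2,"qh":21,"wd":30,"wls":56}},"vjy":{"e":50,"kfc":{"a":46},"s":{"ehy":18,"iz":30,"laj":99,"qb":1,"sio":13},"tx":15,"w":{"j":77,"q":91}}}
After op 17 (remove /tnd/ku/wls): {"aod":54,"tnd":{"esm":{"bn":58,"mr":10,"um":65},"gzz":[55,12,52,82],"jlw":[91,23,58,23],"ku":{"cp":2,"qh":21,"wd":30}},"vjy":{"e":50,"kfc":{"a":46},"s":{"ehy":18,"iz":30,"laj":99,"qb":1,"sio":13},"tx":15,"w":{"j":77,"q":91}}}
After op 18 (replace /tnd/jlw/0 23): {"aod":54,"tnd":{"esm":{"bn":58,"mr":10,"um":65},"gzz":[55,12,52,82],"jlw":[23,23,58,23],"ku":{"cp":2,"qh":21,"wd":30}},"vjy":{"e":50,"kfc":{"a":46},"s":{"ehy":18,"iz":30,"laj":99,"qb":1,"sio":13},"tx":15,"w":{"j":77,"q":91}}}
After op 19 (remove /vjy/s/sio): {"aod":54,"tnd":{"esm":{"bn":58,"mr":10,"um":65},"gzz":[55,12,52,82],"jlw":[23,23,58,23],"ku":{"cp":2,"qh":21,"wd":30}},"vjy":{"e":50,"kfc":{"a":46},"s":{"ehy":18,"iz":30,"laj":99,"qb":1},"tx":15,"w":{"j":77,"q":91}}}
After op 20 (add /tnd/imy 51): {"aod":54,"tnd":{"esm":{"bn":58,"mr":10,"um":65},"gzz":[55,12,52,82],"imy":51,"jlw":[23,23,58,23],"ku":{"cp":2,"qh":21,"wd":30}},"vjy":{"e":50,"kfc":{"a":46},"s":{"ehy":18,"iz":30,"laj":99,"qb":1},"tx":15,"w":{"j":77,"q":91}}}
After op 21 (replace /vjy/e 63): {"aod":54,"tnd":{"esm":{"bn":58,"mr":10,"um":65},"gzz":[55,12,52,82],"imy":51,"jlw":[23,23,58,23],"ku":{"cp":2,"qh":21,"wd":30}},"vjy":{"e":63,"kfc":{"a":46},"s":{"ehy":18,"iz":30,"laj":99,"qb":1},"tx":15,"w":{"j":77,"q":91}}}
After op 22 (replace /tnd/esm/bn 53): {"aod":54,"tnd":{"esm":{"bn":53,"mr":10,"um":65},"gzz":[55,12,52,82],"imy":51,"jlw":[23,23,58,23],"ku":{"cp":2,"qh":21,"wd":30}},"vjy":{"e":63,"kfc":{"a":46},"s":{"ehy":18,"iz":30,"laj":99,"qb":1},"tx":15,"w":{"j":77,"q":91}}}
After op 23 (add /vjy/s/p 9): {"aod":54,"tnd":{"esm":{"bn":53,"mr":10,"um":65},"gzz":[55,12,52,82],"imy":51,"jlw":[23,23,58,23],"ku":{"cp":2,"qh":21,"wd":30}},"vjy":{"e":63,"kfc":{"a":46},"s":{"ehy":18,"iz":30,"laj":99,"p":9,"qb":1},"tx":15,"w":{"j":77,"q":91}}}
Value at /tnd/esm/bn: 53

Answer: 53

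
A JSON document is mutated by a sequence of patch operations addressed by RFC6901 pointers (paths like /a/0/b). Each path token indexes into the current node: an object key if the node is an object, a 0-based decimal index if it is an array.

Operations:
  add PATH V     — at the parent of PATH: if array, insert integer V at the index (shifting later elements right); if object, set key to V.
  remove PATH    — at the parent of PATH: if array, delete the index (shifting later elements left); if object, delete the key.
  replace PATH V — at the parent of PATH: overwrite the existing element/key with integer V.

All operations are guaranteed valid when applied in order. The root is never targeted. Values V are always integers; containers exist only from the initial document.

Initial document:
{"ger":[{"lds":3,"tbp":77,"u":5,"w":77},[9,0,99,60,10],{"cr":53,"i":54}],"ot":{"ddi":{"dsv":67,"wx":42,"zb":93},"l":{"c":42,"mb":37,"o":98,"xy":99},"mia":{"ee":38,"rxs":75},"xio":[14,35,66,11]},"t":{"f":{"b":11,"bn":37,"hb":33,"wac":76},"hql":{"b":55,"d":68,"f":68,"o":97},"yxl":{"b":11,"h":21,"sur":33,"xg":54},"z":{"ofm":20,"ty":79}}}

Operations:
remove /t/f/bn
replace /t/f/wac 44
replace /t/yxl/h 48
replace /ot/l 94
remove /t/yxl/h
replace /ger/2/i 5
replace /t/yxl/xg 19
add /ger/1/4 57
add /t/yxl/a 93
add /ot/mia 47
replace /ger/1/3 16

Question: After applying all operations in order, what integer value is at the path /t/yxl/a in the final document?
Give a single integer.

Answer: 93

Derivation:
After op 1 (remove /t/f/bn): {"ger":[{"lds":3,"tbp":77,"u":5,"w":77},[9,0,99,60,10],{"cr":53,"i":54}],"ot":{"ddi":{"dsv":67,"wx":42,"zb":93},"l":{"c":42,"mb":37,"o":98,"xy":99},"mia":{"ee":38,"rxs":75},"xio":[14,35,66,11]},"t":{"f":{"b":11,"hb":33,"wac":76},"hql":{"b":55,"d":68,"f":68,"o":97},"yxl":{"b":11,"h":21,"sur":33,"xg":54},"z":{"ofm":20,"ty":79}}}
After op 2 (replace /t/f/wac 44): {"ger":[{"lds":3,"tbp":77,"u":5,"w":77},[9,0,99,60,10],{"cr":53,"i":54}],"ot":{"ddi":{"dsv":67,"wx":42,"zb":93},"l":{"c":42,"mb":37,"o":98,"xy":99},"mia":{"ee":38,"rxs":75},"xio":[14,35,66,11]},"t":{"f":{"b":11,"hb":33,"wac":44},"hql":{"b":55,"d":68,"f":68,"o":97},"yxl":{"b":11,"h":21,"sur":33,"xg":54},"z":{"ofm":20,"ty":79}}}
After op 3 (replace /t/yxl/h 48): {"ger":[{"lds":3,"tbp":77,"u":5,"w":77},[9,0,99,60,10],{"cr":53,"i":54}],"ot":{"ddi":{"dsv":67,"wx":42,"zb":93},"l":{"c":42,"mb":37,"o":98,"xy":99},"mia":{"ee":38,"rxs":75},"xio":[14,35,66,11]},"t":{"f":{"b":11,"hb":33,"wac":44},"hql":{"b":55,"d":68,"f":68,"o":97},"yxl":{"b":11,"h":48,"sur":33,"xg":54},"z":{"ofm":20,"ty":79}}}
After op 4 (replace /ot/l 94): {"ger":[{"lds":3,"tbp":77,"u":5,"w":77},[9,0,99,60,10],{"cr":53,"i":54}],"ot":{"ddi":{"dsv":67,"wx":42,"zb":93},"l":94,"mia":{"ee":38,"rxs":75},"xio":[14,35,66,11]},"t":{"f":{"b":11,"hb":33,"wac":44},"hql":{"b":55,"d":68,"f":68,"o":97},"yxl":{"b":11,"h":48,"sur":33,"xg":54},"z":{"ofm":20,"ty":79}}}
After op 5 (remove /t/yxl/h): {"ger":[{"lds":3,"tbp":77,"u":5,"w":77},[9,0,99,60,10],{"cr":53,"i":54}],"ot":{"ddi":{"dsv":67,"wx":42,"zb":93},"l":94,"mia":{"ee":38,"rxs":75},"xio":[14,35,66,11]},"t":{"f":{"b":11,"hb":33,"wac":44},"hql":{"b":55,"d":68,"f":68,"o":97},"yxl":{"b":11,"sur":33,"xg":54},"z":{"ofm":20,"ty":79}}}
After op 6 (replace /ger/2/i 5): {"ger":[{"lds":3,"tbp":77,"u":5,"w":77},[9,0,99,60,10],{"cr":53,"i":5}],"ot":{"ddi":{"dsv":67,"wx":42,"zb":93},"l":94,"mia":{"ee":38,"rxs":75},"xio":[14,35,66,11]},"t":{"f":{"b":11,"hb":33,"wac":44},"hql":{"b":55,"d":68,"f":68,"o":97},"yxl":{"b":11,"sur":33,"xg":54},"z":{"ofm":20,"ty":79}}}
After op 7 (replace /t/yxl/xg 19): {"ger":[{"lds":3,"tbp":77,"u":5,"w":77},[9,0,99,60,10],{"cr":53,"i":5}],"ot":{"ddi":{"dsv":67,"wx":42,"zb":93},"l":94,"mia":{"ee":38,"rxs":75},"xio":[14,35,66,11]},"t":{"f":{"b":11,"hb":33,"wac":44},"hql":{"b":55,"d":68,"f":68,"o":97},"yxl":{"b":11,"sur":33,"xg":19},"z":{"ofm":20,"ty":79}}}
After op 8 (add /ger/1/4 57): {"ger":[{"lds":3,"tbp":77,"u":5,"w":77},[9,0,99,60,57,10],{"cr":53,"i":5}],"ot":{"ddi":{"dsv":67,"wx":42,"zb":93},"l":94,"mia":{"ee":38,"rxs":75},"xio":[14,35,66,11]},"t":{"f":{"b":11,"hb":33,"wac":44},"hql":{"b":55,"d":68,"f":68,"o":97},"yxl":{"b":11,"sur":33,"xg":19},"z":{"ofm":20,"ty":79}}}
After op 9 (add /t/yxl/a 93): {"ger":[{"lds":3,"tbp":77,"u":5,"w":77},[9,0,99,60,57,10],{"cr":53,"i":5}],"ot":{"ddi":{"dsv":67,"wx":42,"zb":93},"l":94,"mia":{"ee":38,"rxs":75},"xio":[14,35,66,11]},"t":{"f":{"b":11,"hb":33,"wac":44},"hql":{"b":55,"d":68,"f":68,"o":97},"yxl":{"a":93,"b":11,"sur":33,"xg":19},"z":{"ofm":20,"ty":79}}}
After op 10 (add /ot/mia 47): {"ger":[{"lds":3,"tbp":77,"u":5,"w":77},[9,0,99,60,57,10],{"cr":53,"i":5}],"ot":{"ddi":{"dsv":67,"wx":42,"zb":93},"l":94,"mia":47,"xio":[14,35,66,11]},"t":{"f":{"b":11,"hb":33,"wac":44},"hql":{"b":55,"d":68,"f":68,"o":97},"yxl":{"a":93,"b":11,"sur":33,"xg":19},"z":{"ofm":20,"ty":79}}}
After op 11 (replace /ger/1/3 16): {"ger":[{"lds":3,"tbp":77,"u":5,"w":77},[9,0,99,16,57,10],{"cr":53,"i":5}],"ot":{"ddi":{"dsv":67,"wx":42,"zb":93},"l":94,"mia":47,"xio":[14,35,66,11]},"t":{"f":{"b":11,"hb":33,"wac":44},"hql":{"b":55,"d":68,"f":68,"o":97},"yxl":{"a":93,"b":11,"sur":33,"xg":19},"z":{"ofm":20,"ty":79}}}
Value at /t/yxl/a: 93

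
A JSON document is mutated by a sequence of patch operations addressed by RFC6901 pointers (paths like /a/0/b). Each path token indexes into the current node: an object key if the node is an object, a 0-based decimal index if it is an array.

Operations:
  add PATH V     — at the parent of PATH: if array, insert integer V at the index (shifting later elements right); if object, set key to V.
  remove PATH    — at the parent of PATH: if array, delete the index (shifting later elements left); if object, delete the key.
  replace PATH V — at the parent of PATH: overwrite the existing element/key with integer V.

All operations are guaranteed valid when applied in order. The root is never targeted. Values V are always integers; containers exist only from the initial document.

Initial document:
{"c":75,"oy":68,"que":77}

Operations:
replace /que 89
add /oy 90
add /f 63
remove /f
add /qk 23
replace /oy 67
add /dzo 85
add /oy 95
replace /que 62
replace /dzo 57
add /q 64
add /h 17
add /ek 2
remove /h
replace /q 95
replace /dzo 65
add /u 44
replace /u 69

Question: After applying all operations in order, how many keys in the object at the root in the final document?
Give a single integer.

Answer: 8

Derivation:
After op 1 (replace /que 89): {"c":75,"oy":68,"que":89}
After op 2 (add /oy 90): {"c":75,"oy":90,"que":89}
After op 3 (add /f 63): {"c":75,"f":63,"oy":90,"que":89}
After op 4 (remove /f): {"c":75,"oy":90,"que":89}
After op 5 (add /qk 23): {"c":75,"oy":90,"qk":23,"que":89}
After op 6 (replace /oy 67): {"c":75,"oy":67,"qk":23,"que":89}
After op 7 (add /dzo 85): {"c":75,"dzo":85,"oy":67,"qk":23,"que":89}
After op 8 (add /oy 95): {"c":75,"dzo":85,"oy":95,"qk":23,"que":89}
After op 9 (replace /que 62): {"c":75,"dzo":85,"oy":95,"qk":23,"que":62}
After op 10 (replace /dzo 57): {"c":75,"dzo":57,"oy":95,"qk":23,"que":62}
After op 11 (add /q 64): {"c":75,"dzo":57,"oy":95,"q":64,"qk":23,"que":62}
After op 12 (add /h 17): {"c":75,"dzo":57,"h":17,"oy":95,"q":64,"qk":23,"que":62}
After op 13 (add /ek 2): {"c":75,"dzo":57,"ek":2,"h":17,"oy":95,"q":64,"qk":23,"que":62}
After op 14 (remove /h): {"c":75,"dzo":57,"ek":2,"oy":95,"q":64,"qk":23,"que":62}
After op 15 (replace /q 95): {"c":75,"dzo":57,"ek":2,"oy":95,"q":95,"qk":23,"que":62}
After op 16 (replace /dzo 65): {"c":75,"dzo":65,"ek":2,"oy":95,"q":95,"qk":23,"que":62}
After op 17 (add /u 44): {"c":75,"dzo":65,"ek":2,"oy":95,"q":95,"qk":23,"que":62,"u":44}
After op 18 (replace /u 69): {"c":75,"dzo":65,"ek":2,"oy":95,"q":95,"qk":23,"que":62,"u":69}
Size at the root: 8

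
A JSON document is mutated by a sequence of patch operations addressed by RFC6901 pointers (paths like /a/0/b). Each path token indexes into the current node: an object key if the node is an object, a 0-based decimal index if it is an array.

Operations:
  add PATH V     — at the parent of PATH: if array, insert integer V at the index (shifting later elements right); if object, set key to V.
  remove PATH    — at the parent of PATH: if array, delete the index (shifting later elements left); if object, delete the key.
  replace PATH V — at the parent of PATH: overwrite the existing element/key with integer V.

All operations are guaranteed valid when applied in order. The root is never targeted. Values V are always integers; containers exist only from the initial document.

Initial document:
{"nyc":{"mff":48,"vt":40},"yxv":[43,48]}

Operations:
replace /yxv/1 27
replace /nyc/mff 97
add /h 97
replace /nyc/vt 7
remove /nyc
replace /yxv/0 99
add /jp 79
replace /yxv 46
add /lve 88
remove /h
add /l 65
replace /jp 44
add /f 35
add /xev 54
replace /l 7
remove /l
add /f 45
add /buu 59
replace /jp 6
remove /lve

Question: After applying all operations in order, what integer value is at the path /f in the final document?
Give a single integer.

Answer: 45

Derivation:
After op 1 (replace /yxv/1 27): {"nyc":{"mff":48,"vt":40},"yxv":[43,27]}
After op 2 (replace /nyc/mff 97): {"nyc":{"mff":97,"vt":40},"yxv":[43,27]}
After op 3 (add /h 97): {"h":97,"nyc":{"mff":97,"vt":40},"yxv":[43,27]}
After op 4 (replace /nyc/vt 7): {"h":97,"nyc":{"mff":97,"vt":7},"yxv":[43,27]}
After op 5 (remove /nyc): {"h":97,"yxv":[43,27]}
After op 6 (replace /yxv/0 99): {"h":97,"yxv":[99,27]}
After op 7 (add /jp 79): {"h":97,"jp":79,"yxv":[99,27]}
After op 8 (replace /yxv 46): {"h":97,"jp":79,"yxv":46}
After op 9 (add /lve 88): {"h":97,"jp":79,"lve":88,"yxv":46}
After op 10 (remove /h): {"jp":79,"lve":88,"yxv":46}
After op 11 (add /l 65): {"jp":79,"l":65,"lve":88,"yxv":46}
After op 12 (replace /jp 44): {"jp":44,"l":65,"lve":88,"yxv":46}
After op 13 (add /f 35): {"f":35,"jp":44,"l":65,"lve":88,"yxv":46}
After op 14 (add /xev 54): {"f":35,"jp":44,"l":65,"lve":88,"xev":54,"yxv":46}
After op 15 (replace /l 7): {"f":35,"jp":44,"l":7,"lve":88,"xev":54,"yxv":46}
After op 16 (remove /l): {"f":35,"jp":44,"lve":88,"xev":54,"yxv":46}
After op 17 (add /f 45): {"f":45,"jp":44,"lve":88,"xev":54,"yxv":46}
After op 18 (add /buu 59): {"buu":59,"f":45,"jp":44,"lve":88,"xev":54,"yxv":46}
After op 19 (replace /jp 6): {"buu":59,"f":45,"jp":6,"lve":88,"xev":54,"yxv":46}
After op 20 (remove /lve): {"buu":59,"f":45,"jp":6,"xev":54,"yxv":46}
Value at /f: 45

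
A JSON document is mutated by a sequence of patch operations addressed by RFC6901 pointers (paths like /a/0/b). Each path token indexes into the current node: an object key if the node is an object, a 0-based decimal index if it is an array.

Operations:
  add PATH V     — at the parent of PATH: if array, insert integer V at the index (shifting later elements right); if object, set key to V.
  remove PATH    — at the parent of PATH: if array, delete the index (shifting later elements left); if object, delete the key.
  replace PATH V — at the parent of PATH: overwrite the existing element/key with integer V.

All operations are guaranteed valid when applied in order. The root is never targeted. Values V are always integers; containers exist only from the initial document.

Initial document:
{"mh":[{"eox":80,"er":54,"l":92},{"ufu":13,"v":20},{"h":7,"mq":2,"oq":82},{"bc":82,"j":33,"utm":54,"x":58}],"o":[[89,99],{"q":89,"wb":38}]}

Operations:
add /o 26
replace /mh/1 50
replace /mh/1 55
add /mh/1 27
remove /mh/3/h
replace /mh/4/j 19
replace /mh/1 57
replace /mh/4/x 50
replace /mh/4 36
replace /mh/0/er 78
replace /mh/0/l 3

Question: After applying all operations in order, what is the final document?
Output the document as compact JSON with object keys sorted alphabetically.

Answer: {"mh":[{"eox":80,"er":78,"l":3},57,55,{"mq":2,"oq":82},36],"o":26}

Derivation:
After op 1 (add /o 26): {"mh":[{"eox":80,"er":54,"l":92},{"ufu":13,"v":20},{"h":7,"mq":2,"oq":82},{"bc":82,"j":33,"utm":54,"x":58}],"o":26}
After op 2 (replace /mh/1 50): {"mh":[{"eox":80,"er":54,"l":92},50,{"h":7,"mq":2,"oq":82},{"bc":82,"j":33,"utm":54,"x":58}],"o":26}
After op 3 (replace /mh/1 55): {"mh":[{"eox":80,"er":54,"l":92},55,{"h":7,"mq":2,"oq":82},{"bc":82,"j":33,"utm":54,"x":58}],"o":26}
After op 4 (add /mh/1 27): {"mh":[{"eox":80,"er":54,"l":92},27,55,{"h":7,"mq":2,"oq":82},{"bc":82,"j":33,"utm":54,"x":58}],"o":26}
After op 5 (remove /mh/3/h): {"mh":[{"eox":80,"er":54,"l":92},27,55,{"mq":2,"oq":82},{"bc":82,"j":33,"utm":54,"x":58}],"o":26}
After op 6 (replace /mh/4/j 19): {"mh":[{"eox":80,"er":54,"l":92},27,55,{"mq":2,"oq":82},{"bc":82,"j":19,"utm":54,"x":58}],"o":26}
After op 7 (replace /mh/1 57): {"mh":[{"eox":80,"er":54,"l":92},57,55,{"mq":2,"oq":82},{"bc":82,"j":19,"utm":54,"x":58}],"o":26}
After op 8 (replace /mh/4/x 50): {"mh":[{"eox":80,"er":54,"l":92},57,55,{"mq":2,"oq":82},{"bc":82,"j":19,"utm":54,"x":50}],"o":26}
After op 9 (replace /mh/4 36): {"mh":[{"eox":80,"er":54,"l":92},57,55,{"mq":2,"oq":82},36],"o":26}
After op 10 (replace /mh/0/er 78): {"mh":[{"eox":80,"er":78,"l":92},57,55,{"mq":2,"oq":82},36],"o":26}
After op 11 (replace /mh/0/l 3): {"mh":[{"eox":80,"er":78,"l":3},57,55,{"mq":2,"oq":82},36],"o":26}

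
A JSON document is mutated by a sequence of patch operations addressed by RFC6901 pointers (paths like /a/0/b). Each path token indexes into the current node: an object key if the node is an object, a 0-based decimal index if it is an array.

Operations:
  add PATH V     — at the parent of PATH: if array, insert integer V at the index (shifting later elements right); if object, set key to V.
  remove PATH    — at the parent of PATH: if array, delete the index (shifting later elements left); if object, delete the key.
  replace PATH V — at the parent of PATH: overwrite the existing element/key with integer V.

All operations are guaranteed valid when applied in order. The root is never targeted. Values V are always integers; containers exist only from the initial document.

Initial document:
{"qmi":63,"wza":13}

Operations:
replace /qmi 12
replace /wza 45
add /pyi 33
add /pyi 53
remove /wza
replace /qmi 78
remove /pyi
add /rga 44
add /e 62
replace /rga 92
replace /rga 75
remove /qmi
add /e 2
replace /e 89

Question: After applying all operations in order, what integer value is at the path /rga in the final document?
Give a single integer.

After op 1 (replace /qmi 12): {"qmi":12,"wza":13}
After op 2 (replace /wza 45): {"qmi":12,"wza":45}
After op 3 (add /pyi 33): {"pyi":33,"qmi":12,"wza":45}
After op 4 (add /pyi 53): {"pyi":53,"qmi":12,"wza":45}
After op 5 (remove /wza): {"pyi":53,"qmi":12}
After op 6 (replace /qmi 78): {"pyi":53,"qmi":78}
After op 7 (remove /pyi): {"qmi":78}
After op 8 (add /rga 44): {"qmi":78,"rga":44}
After op 9 (add /e 62): {"e":62,"qmi":78,"rga":44}
After op 10 (replace /rga 92): {"e":62,"qmi":78,"rga":92}
After op 11 (replace /rga 75): {"e":62,"qmi":78,"rga":75}
After op 12 (remove /qmi): {"e":62,"rga":75}
After op 13 (add /e 2): {"e":2,"rga":75}
After op 14 (replace /e 89): {"e":89,"rga":75}
Value at /rga: 75

Answer: 75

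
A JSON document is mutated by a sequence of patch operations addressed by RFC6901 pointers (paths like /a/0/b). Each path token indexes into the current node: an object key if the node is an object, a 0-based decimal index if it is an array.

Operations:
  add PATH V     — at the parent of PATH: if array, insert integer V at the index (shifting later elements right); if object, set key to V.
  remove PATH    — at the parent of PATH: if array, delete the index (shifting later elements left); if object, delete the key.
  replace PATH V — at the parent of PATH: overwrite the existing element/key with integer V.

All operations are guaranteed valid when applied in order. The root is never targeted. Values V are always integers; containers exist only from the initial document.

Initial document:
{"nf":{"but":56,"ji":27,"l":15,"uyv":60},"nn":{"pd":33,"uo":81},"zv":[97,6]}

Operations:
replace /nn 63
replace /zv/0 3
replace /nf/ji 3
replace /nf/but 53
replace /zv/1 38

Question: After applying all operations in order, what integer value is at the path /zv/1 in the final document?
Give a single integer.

Answer: 38

Derivation:
After op 1 (replace /nn 63): {"nf":{"but":56,"ji":27,"l":15,"uyv":60},"nn":63,"zv":[97,6]}
After op 2 (replace /zv/0 3): {"nf":{"but":56,"ji":27,"l":15,"uyv":60},"nn":63,"zv":[3,6]}
After op 3 (replace /nf/ji 3): {"nf":{"but":56,"ji":3,"l":15,"uyv":60},"nn":63,"zv":[3,6]}
After op 4 (replace /nf/but 53): {"nf":{"but":53,"ji":3,"l":15,"uyv":60},"nn":63,"zv":[3,6]}
After op 5 (replace /zv/1 38): {"nf":{"but":53,"ji":3,"l":15,"uyv":60},"nn":63,"zv":[3,38]}
Value at /zv/1: 38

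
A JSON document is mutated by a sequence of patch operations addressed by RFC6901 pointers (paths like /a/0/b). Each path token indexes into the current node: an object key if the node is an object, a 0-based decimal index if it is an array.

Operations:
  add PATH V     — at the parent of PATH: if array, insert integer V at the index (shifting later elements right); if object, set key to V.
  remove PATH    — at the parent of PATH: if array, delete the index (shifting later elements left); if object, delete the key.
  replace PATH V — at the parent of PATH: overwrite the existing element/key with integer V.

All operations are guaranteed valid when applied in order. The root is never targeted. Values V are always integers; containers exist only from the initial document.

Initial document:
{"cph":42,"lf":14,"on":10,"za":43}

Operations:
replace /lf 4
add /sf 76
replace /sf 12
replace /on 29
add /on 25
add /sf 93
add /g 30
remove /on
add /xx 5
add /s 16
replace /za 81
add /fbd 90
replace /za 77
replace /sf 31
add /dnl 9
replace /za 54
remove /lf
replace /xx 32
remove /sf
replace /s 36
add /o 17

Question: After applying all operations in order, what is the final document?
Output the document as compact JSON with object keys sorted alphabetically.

Answer: {"cph":42,"dnl":9,"fbd":90,"g":30,"o":17,"s":36,"xx":32,"za":54}

Derivation:
After op 1 (replace /lf 4): {"cph":42,"lf":4,"on":10,"za":43}
After op 2 (add /sf 76): {"cph":42,"lf":4,"on":10,"sf":76,"za":43}
After op 3 (replace /sf 12): {"cph":42,"lf":4,"on":10,"sf":12,"za":43}
After op 4 (replace /on 29): {"cph":42,"lf":4,"on":29,"sf":12,"za":43}
After op 5 (add /on 25): {"cph":42,"lf":4,"on":25,"sf":12,"za":43}
After op 6 (add /sf 93): {"cph":42,"lf":4,"on":25,"sf":93,"za":43}
After op 7 (add /g 30): {"cph":42,"g":30,"lf":4,"on":25,"sf":93,"za":43}
After op 8 (remove /on): {"cph":42,"g":30,"lf":4,"sf":93,"za":43}
After op 9 (add /xx 5): {"cph":42,"g":30,"lf":4,"sf":93,"xx":5,"za":43}
After op 10 (add /s 16): {"cph":42,"g":30,"lf":4,"s":16,"sf":93,"xx":5,"za":43}
After op 11 (replace /za 81): {"cph":42,"g":30,"lf":4,"s":16,"sf":93,"xx":5,"za":81}
After op 12 (add /fbd 90): {"cph":42,"fbd":90,"g":30,"lf":4,"s":16,"sf":93,"xx":5,"za":81}
After op 13 (replace /za 77): {"cph":42,"fbd":90,"g":30,"lf":4,"s":16,"sf":93,"xx":5,"za":77}
After op 14 (replace /sf 31): {"cph":42,"fbd":90,"g":30,"lf":4,"s":16,"sf":31,"xx":5,"za":77}
After op 15 (add /dnl 9): {"cph":42,"dnl":9,"fbd":90,"g":30,"lf":4,"s":16,"sf":31,"xx":5,"za":77}
After op 16 (replace /za 54): {"cph":42,"dnl":9,"fbd":90,"g":30,"lf":4,"s":16,"sf":31,"xx":5,"za":54}
After op 17 (remove /lf): {"cph":42,"dnl":9,"fbd":90,"g":30,"s":16,"sf":31,"xx":5,"za":54}
After op 18 (replace /xx 32): {"cph":42,"dnl":9,"fbd":90,"g":30,"s":16,"sf":31,"xx":32,"za":54}
After op 19 (remove /sf): {"cph":42,"dnl":9,"fbd":90,"g":30,"s":16,"xx":32,"za":54}
After op 20 (replace /s 36): {"cph":42,"dnl":9,"fbd":90,"g":30,"s":36,"xx":32,"za":54}
After op 21 (add /o 17): {"cph":42,"dnl":9,"fbd":90,"g":30,"o":17,"s":36,"xx":32,"za":54}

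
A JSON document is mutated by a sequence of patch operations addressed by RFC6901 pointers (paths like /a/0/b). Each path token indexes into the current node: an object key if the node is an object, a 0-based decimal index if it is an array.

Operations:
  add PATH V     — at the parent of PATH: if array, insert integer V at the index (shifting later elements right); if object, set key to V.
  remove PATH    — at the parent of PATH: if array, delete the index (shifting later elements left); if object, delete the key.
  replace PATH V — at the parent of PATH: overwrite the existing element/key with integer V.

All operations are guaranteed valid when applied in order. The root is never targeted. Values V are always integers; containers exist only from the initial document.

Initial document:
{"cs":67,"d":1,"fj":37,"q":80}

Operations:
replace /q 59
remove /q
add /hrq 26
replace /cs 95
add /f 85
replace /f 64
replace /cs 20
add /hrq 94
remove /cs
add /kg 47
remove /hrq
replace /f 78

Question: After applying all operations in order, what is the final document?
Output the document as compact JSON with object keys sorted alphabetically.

Answer: {"d":1,"f":78,"fj":37,"kg":47}

Derivation:
After op 1 (replace /q 59): {"cs":67,"d":1,"fj":37,"q":59}
After op 2 (remove /q): {"cs":67,"d":1,"fj":37}
After op 3 (add /hrq 26): {"cs":67,"d":1,"fj":37,"hrq":26}
After op 4 (replace /cs 95): {"cs":95,"d":1,"fj":37,"hrq":26}
After op 5 (add /f 85): {"cs":95,"d":1,"f":85,"fj":37,"hrq":26}
After op 6 (replace /f 64): {"cs":95,"d":1,"f":64,"fj":37,"hrq":26}
After op 7 (replace /cs 20): {"cs":20,"d":1,"f":64,"fj":37,"hrq":26}
After op 8 (add /hrq 94): {"cs":20,"d":1,"f":64,"fj":37,"hrq":94}
After op 9 (remove /cs): {"d":1,"f":64,"fj":37,"hrq":94}
After op 10 (add /kg 47): {"d":1,"f":64,"fj":37,"hrq":94,"kg":47}
After op 11 (remove /hrq): {"d":1,"f":64,"fj":37,"kg":47}
After op 12 (replace /f 78): {"d":1,"f":78,"fj":37,"kg":47}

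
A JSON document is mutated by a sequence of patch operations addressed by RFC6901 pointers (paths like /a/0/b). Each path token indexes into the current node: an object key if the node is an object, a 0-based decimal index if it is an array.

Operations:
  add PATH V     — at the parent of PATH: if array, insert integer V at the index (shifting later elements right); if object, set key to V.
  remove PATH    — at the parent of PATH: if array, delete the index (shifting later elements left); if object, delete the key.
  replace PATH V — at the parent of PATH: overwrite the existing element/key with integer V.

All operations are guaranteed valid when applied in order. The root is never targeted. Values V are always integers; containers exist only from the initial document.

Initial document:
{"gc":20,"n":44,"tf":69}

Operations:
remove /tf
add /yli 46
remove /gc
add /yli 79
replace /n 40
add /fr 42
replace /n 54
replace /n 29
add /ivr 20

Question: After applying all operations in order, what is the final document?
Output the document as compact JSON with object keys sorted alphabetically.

After op 1 (remove /tf): {"gc":20,"n":44}
After op 2 (add /yli 46): {"gc":20,"n":44,"yli":46}
After op 3 (remove /gc): {"n":44,"yli":46}
After op 4 (add /yli 79): {"n":44,"yli":79}
After op 5 (replace /n 40): {"n":40,"yli":79}
After op 6 (add /fr 42): {"fr":42,"n":40,"yli":79}
After op 7 (replace /n 54): {"fr":42,"n":54,"yli":79}
After op 8 (replace /n 29): {"fr":42,"n":29,"yli":79}
After op 9 (add /ivr 20): {"fr":42,"ivr":20,"n":29,"yli":79}

Answer: {"fr":42,"ivr":20,"n":29,"yli":79}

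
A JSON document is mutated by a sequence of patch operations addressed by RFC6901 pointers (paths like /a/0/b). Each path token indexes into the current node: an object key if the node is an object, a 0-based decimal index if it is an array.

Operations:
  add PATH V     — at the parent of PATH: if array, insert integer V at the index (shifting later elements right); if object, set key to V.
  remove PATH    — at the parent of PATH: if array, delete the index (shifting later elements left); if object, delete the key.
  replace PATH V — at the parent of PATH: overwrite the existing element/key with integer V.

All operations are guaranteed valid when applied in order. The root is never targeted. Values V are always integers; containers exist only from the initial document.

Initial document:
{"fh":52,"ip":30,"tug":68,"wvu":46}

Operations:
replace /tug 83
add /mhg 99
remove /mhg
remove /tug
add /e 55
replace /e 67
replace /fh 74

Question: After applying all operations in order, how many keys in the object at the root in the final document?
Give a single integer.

After op 1 (replace /tug 83): {"fh":52,"ip":30,"tug":83,"wvu":46}
After op 2 (add /mhg 99): {"fh":52,"ip":30,"mhg":99,"tug":83,"wvu":46}
After op 3 (remove /mhg): {"fh":52,"ip":30,"tug":83,"wvu":46}
After op 4 (remove /tug): {"fh":52,"ip":30,"wvu":46}
After op 5 (add /e 55): {"e":55,"fh":52,"ip":30,"wvu":46}
After op 6 (replace /e 67): {"e":67,"fh":52,"ip":30,"wvu":46}
After op 7 (replace /fh 74): {"e":67,"fh":74,"ip":30,"wvu":46}
Size at the root: 4

Answer: 4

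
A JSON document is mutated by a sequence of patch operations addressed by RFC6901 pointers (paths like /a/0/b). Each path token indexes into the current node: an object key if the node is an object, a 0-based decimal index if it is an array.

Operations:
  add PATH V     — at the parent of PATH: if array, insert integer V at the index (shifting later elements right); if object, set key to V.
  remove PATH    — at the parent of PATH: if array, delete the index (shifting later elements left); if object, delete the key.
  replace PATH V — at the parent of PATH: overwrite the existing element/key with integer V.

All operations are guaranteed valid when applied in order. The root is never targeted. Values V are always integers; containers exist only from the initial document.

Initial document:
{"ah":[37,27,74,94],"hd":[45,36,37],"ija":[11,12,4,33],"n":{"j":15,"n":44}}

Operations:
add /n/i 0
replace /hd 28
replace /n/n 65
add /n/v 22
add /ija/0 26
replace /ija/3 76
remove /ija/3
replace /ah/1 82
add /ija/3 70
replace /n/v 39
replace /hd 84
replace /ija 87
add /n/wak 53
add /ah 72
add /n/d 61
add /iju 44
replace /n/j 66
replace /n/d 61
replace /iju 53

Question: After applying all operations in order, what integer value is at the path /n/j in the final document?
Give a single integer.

After op 1 (add /n/i 0): {"ah":[37,27,74,94],"hd":[45,36,37],"ija":[11,12,4,33],"n":{"i":0,"j":15,"n":44}}
After op 2 (replace /hd 28): {"ah":[37,27,74,94],"hd":28,"ija":[11,12,4,33],"n":{"i":0,"j":15,"n":44}}
After op 3 (replace /n/n 65): {"ah":[37,27,74,94],"hd":28,"ija":[11,12,4,33],"n":{"i":0,"j":15,"n":65}}
After op 4 (add /n/v 22): {"ah":[37,27,74,94],"hd":28,"ija":[11,12,4,33],"n":{"i":0,"j":15,"n":65,"v":22}}
After op 5 (add /ija/0 26): {"ah":[37,27,74,94],"hd":28,"ija":[26,11,12,4,33],"n":{"i":0,"j":15,"n":65,"v":22}}
After op 6 (replace /ija/3 76): {"ah":[37,27,74,94],"hd":28,"ija":[26,11,12,76,33],"n":{"i":0,"j":15,"n":65,"v":22}}
After op 7 (remove /ija/3): {"ah":[37,27,74,94],"hd":28,"ija":[26,11,12,33],"n":{"i":0,"j":15,"n":65,"v":22}}
After op 8 (replace /ah/1 82): {"ah":[37,82,74,94],"hd":28,"ija":[26,11,12,33],"n":{"i":0,"j":15,"n":65,"v":22}}
After op 9 (add /ija/3 70): {"ah":[37,82,74,94],"hd":28,"ija":[26,11,12,70,33],"n":{"i":0,"j":15,"n":65,"v":22}}
After op 10 (replace /n/v 39): {"ah":[37,82,74,94],"hd":28,"ija":[26,11,12,70,33],"n":{"i":0,"j":15,"n":65,"v":39}}
After op 11 (replace /hd 84): {"ah":[37,82,74,94],"hd":84,"ija":[26,11,12,70,33],"n":{"i":0,"j":15,"n":65,"v":39}}
After op 12 (replace /ija 87): {"ah":[37,82,74,94],"hd":84,"ija":87,"n":{"i":0,"j":15,"n":65,"v":39}}
After op 13 (add /n/wak 53): {"ah":[37,82,74,94],"hd":84,"ija":87,"n":{"i":0,"j":15,"n":65,"v":39,"wak":53}}
After op 14 (add /ah 72): {"ah":72,"hd":84,"ija":87,"n":{"i":0,"j":15,"n":65,"v":39,"wak":53}}
After op 15 (add /n/d 61): {"ah":72,"hd":84,"ija":87,"n":{"d":61,"i":0,"j":15,"n":65,"v":39,"wak":53}}
After op 16 (add /iju 44): {"ah":72,"hd":84,"ija":87,"iju":44,"n":{"d":61,"i":0,"j":15,"n":65,"v":39,"wak":53}}
After op 17 (replace /n/j 66): {"ah":72,"hd":84,"ija":87,"iju":44,"n":{"d":61,"i":0,"j":66,"n":65,"v":39,"wak":53}}
After op 18 (replace /n/d 61): {"ah":72,"hd":84,"ija":87,"iju":44,"n":{"d":61,"i":0,"j":66,"n":65,"v":39,"wak":53}}
After op 19 (replace /iju 53): {"ah":72,"hd":84,"ija":87,"iju":53,"n":{"d":61,"i":0,"j":66,"n":65,"v":39,"wak":53}}
Value at /n/j: 66

Answer: 66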